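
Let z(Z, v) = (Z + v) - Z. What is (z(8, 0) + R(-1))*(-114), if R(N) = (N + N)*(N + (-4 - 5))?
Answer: -2280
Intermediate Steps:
R(N) = 2*N*(-9 + N) (R(N) = (2*N)*(N - 9) = (2*N)*(-9 + N) = 2*N*(-9 + N))
z(Z, v) = v
(z(8, 0) + R(-1))*(-114) = (0 + 2*(-1)*(-9 - 1))*(-114) = (0 + 2*(-1)*(-10))*(-114) = (0 + 20)*(-114) = 20*(-114) = -2280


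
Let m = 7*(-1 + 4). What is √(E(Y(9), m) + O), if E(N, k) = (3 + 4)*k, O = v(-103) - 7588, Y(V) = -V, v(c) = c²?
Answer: 12*√22 ≈ 56.285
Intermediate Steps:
O = 3021 (O = (-103)² - 7588 = 10609 - 7588 = 3021)
m = 21 (m = 7*3 = 21)
E(N, k) = 7*k
√(E(Y(9), m) + O) = √(7*21 + 3021) = √(147 + 3021) = √3168 = 12*√22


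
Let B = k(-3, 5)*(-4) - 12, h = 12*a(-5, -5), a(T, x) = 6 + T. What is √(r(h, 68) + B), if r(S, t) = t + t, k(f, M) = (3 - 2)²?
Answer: 2*√30 ≈ 10.954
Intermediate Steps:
h = 12 (h = 12*(6 - 5) = 12*1 = 12)
k(f, M) = 1 (k(f, M) = 1² = 1)
B = -16 (B = 1*(-4) - 12 = -4 - 12 = -16)
r(S, t) = 2*t
√(r(h, 68) + B) = √(2*68 - 16) = √(136 - 16) = √120 = 2*√30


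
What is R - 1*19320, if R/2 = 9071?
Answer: -1178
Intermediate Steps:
R = 18142 (R = 2*9071 = 18142)
R - 1*19320 = 18142 - 1*19320 = 18142 - 19320 = -1178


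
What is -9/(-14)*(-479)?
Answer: -4311/14 ≈ -307.93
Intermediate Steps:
-9/(-14)*(-479) = -9*(-1/14)*(-479) = (9/14)*(-479) = -4311/14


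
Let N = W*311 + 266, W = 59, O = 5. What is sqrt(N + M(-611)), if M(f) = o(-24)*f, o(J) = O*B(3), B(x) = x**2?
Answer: 4*I*sqrt(555) ≈ 94.234*I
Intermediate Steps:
o(J) = 45 (o(J) = 5*3**2 = 5*9 = 45)
M(f) = 45*f
N = 18615 (N = 59*311 + 266 = 18349 + 266 = 18615)
sqrt(N + M(-611)) = sqrt(18615 + 45*(-611)) = sqrt(18615 - 27495) = sqrt(-8880) = 4*I*sqrt(555)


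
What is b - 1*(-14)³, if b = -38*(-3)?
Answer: 2858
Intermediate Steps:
b = 114
b - 1*(-14)³ = 114 - 1*(-14)³ = 114 - 1*(-2744) = 114 + 2744 = 2858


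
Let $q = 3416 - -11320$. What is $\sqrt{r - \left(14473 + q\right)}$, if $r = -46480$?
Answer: $i \sqrt{75689} \approx 275.12 i$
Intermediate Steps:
$q = 14736$ ($q = 3416 + 11320 = 14736$)
$\sqrt{r - \left(14473 + q\right)} = \sqrt{-46480 - 29209} = \sqrt{-75689} = i \sqrt{75689}$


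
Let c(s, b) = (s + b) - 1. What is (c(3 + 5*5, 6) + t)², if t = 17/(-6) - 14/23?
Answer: 16638241/19044 ≈ 873.67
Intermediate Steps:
t = -475/138 (t = 17*(-⅙) - 14*1/23 = -17/6 - 14/23 = -475/138 ≈ -3.4420)
c(s, b) = -1 + b + s (c(s, b) = (b + s) - 1 = -1 + b + s)
(c(3 + 5*5, 6) + t)² = ((-1 + 6 + (3 + 5*5)) - 475/138)² = ((-1 + 6 + (3 + 25)) - 475/138)² = ((-1 + 6 + 28) - 475/138)² = (33 - 475/138)² = (4079/138)² = 16638241/19044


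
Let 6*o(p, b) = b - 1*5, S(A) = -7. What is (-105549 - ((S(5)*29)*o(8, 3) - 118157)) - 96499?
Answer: -251876/3 ≈ -83959.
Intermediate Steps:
o(p, b) = -⅚ + b/6 (o(p, b) = (b - 1*5)/6 = (b - 5)/6 = (-5 + b)/6 = -⅚ + b/6)
(-105549 - ((S(5)*29)*o(8, 3) - 118157)) - 96499 = (-105549 - ((-7*29)*(-⅚ + (⅙)*3) - 118157)) - 96499 = (-105549 - (-203*(-⅚ + ½) - 118157)) - 96499 = (-105549 - (-203*(-⅓) - 118157)) - 96499 = (-105549 - (203/3 - 118157)) - 96499 = (-105549 - 1*(-354268/3)) - 96499 = (-105549 + 354268/3) - 96499 = 37621/3 - 96499 = -251876/3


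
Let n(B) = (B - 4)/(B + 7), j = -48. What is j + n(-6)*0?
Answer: -48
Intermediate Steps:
n(B) = (-4 + B)/(7 + B)
j + n(-6)*0 = -48 + ((-4 - 6)/(7 - 6))*0 = -48 + (-10/1)*0 = -48 + (1*(-10))*0 = -48 - 10*0 = -48 + 0 = -48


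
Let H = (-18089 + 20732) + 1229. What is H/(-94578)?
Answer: -176/4299 ≈ -0.040940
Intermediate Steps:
H = 3872 (H = 2643 + 1229 = 3872)
H/(-94578) = 3872/(-94578) = 3872*(-1/94578) = -176/4299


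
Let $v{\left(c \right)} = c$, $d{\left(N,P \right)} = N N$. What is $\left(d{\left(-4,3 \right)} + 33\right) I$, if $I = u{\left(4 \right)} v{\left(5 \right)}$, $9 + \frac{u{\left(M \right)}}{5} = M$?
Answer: $-6125$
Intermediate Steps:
$d{\left(N,P \right)} = N^{2}$
$u{\left(M \right)} = -45 + 5 M$
$I = -125$ ($I = \left(-45 + 5 \cdot 4\right) 5 = \left(-45 + 20\right) 5 = \left(-25\right) 5 = -125$)
$\left(d{\left(-4,3 \right)} + 33\right) I = \left(\left(-4\right)^{2} + 33\right) \left(-125\right) = \left(16 + 33\right) \left(-125\right) = 49 \left(-125\right) = -6125$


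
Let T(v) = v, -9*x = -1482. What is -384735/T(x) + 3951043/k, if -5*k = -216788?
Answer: -9248412205/4118972 ≈ -2245.3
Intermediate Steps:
k = 216788/5 (k = -⅕*(-216788) = 216788/5 ≈ 43358.)
x = 494/3 (x = -⅑*(-1482) = 494/3 ≈ 164.67)
-384735/T(x) + 3951043/k = -384735/494/3 + 3951043/(216788/5) = -384735*3/494 + 3951043*(5/216788) = -88785/38 + 19755215/216788 = -9248412205/4118972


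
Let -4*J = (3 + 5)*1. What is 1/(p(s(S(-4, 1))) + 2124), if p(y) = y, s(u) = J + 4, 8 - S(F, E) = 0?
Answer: 1/2126 ≈ 0.00047037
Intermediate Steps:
S(F, E) = 8 (S(F, E) = 8 - 1*0 = 8 + 0 = 8)
J = -2 (J = -(3 + 5)/4 = -2 ≈ -2.0000)
s(u) = 2 (s(u) = -2 + 4 = 2)
1/(p(s(S(-4, 1))) + 2124) = 1/(2 + 2124) = 1/2126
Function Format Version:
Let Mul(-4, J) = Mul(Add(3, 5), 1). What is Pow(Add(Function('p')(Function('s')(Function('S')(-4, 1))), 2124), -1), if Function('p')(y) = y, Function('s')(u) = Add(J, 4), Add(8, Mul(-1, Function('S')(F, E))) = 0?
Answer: Rational(1, 2126) ≈ 0.00047037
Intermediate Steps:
Function('S')(F, E) = 8 (Function('S')(F, E) = Add(8, Mul(-1, 0)) = Add(8, 0) = 8)
J = -2 (J = Mul(Rational(-1, 4), Mul(Add(3, 5), 1)) = Mul(Rational(-1, 4), Mul(8, 1)) = Mul(Rational(-1, 4), 8) = -2)
Function('s')(u) = 2 (Function('s')(u) = Add(-2, 4) = 2)
Pow(Add(Function('p')(Function('s')(Function('S')(-4, 1))), 2124), -1) = Pow(Add(2, 2124), -1) = Pow(2126, -1) = Rational(1, 2126)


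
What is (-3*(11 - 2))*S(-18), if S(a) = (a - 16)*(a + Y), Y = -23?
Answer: -37638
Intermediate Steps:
S(a) = (-23 + a)*(-16 + a) (S(a) = (a - 16)*(a - 23) = (-16 + a)*(-23 + a) = (-23 + a)*(-16 + a))
(-3*(11 - 2))*S(-18) = (-3*(11 - 2))*(368 + (-18)² - 39*(-18)) = (-3*9)*(368 + 324 + 702) = -27*1394 = -37638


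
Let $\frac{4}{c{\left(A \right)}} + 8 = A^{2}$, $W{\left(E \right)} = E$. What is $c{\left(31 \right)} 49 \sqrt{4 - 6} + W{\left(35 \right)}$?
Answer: $35 + \frac{196 i \sqrt{2}}{953} \approx 35.0 + 0.29086 i$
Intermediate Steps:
$c{\left(A \right)} = \frac{4}{-8 + A^{2}}$
$c{\left(31 \right)} 49 \sqrt{4 - 6} + W{\left(35 \right)} = \frac{4}{-8 + 31^{2}} \cdot 49 \sqrt{4 - 6} + 35 = \frac{4}{-8 + 961} \cdot 49 \sqrt{-2} + 35 = \frac{4}{953} \cdot 49 i \sqrt{2} + 35 = 4 \cdot \frac{1}{953} \cdot 49 i \sqrt{2} + 35 = \frac{4 \cdot 49 i \sqrt{2}}{953} + 35 = \frac{196 i \sqrt{2}}{953} + 35 = 35 + \frac{196 i \sqrt{2}}{953}$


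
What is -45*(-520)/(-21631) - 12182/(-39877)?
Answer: -669612958/862579387 ≈ -0.77629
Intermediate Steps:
-45*(-520)/(-21631) - 12182/(-39877) = 23400*(-1/21631) - 12182*(-1/39877) = -23400/21631 + 12182/39877 = -669612958/862579387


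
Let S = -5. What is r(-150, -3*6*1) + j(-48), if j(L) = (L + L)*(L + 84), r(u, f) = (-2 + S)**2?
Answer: -3407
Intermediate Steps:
r(u, f) = 49 (r(u, f) = (-2 - 5)**2 = (-7)**2 = 49)
j(L) = 2*L*(84 + L) (j(L) = (2*L)*(84 + L) = 2*L*(84 + L))
r(-150, -3*6*1) + j(-48) = 49 + 2*(-48)*(84 - 48) = 49 + 2*(-48)*36 = 49 - 3456 = -3407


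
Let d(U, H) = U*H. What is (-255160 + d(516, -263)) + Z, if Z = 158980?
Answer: -231888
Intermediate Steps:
d(U, H) = H*U
(-255160 + d(516, -263)) + Z = (-255160 - 263*516) + 158980 = (-255160 - 135708) + 158980 = -390868 + 158980 = -231888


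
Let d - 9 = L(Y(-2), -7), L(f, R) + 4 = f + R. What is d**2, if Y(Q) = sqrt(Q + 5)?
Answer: (-2 + sqrt(3))**2 ≈ 0.071797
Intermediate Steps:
Y(Q) = sqrt(5 + Q)
L(f, R) = -4 + R + f (L(f, R) = -4 + (f + R) = -4 + (R + f) = -4 + R + f)
d = -2 + sqrt(3) (d = 9 + (-4 - 7 + sqrt(5 - 2)) = 9 + (-4 - 7 + sqrt(3)) = 9 + (-11 + sqrt(3)) = -2 + sqrt(3) ≈ -0.26795)
d**2 = (-2 + sqrt(3))**2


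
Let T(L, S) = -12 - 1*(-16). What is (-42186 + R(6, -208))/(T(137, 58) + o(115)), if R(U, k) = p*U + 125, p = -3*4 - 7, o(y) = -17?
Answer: 42175/13 ≈ 3244.2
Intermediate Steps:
p = -19 (p = -12 - 7 = -19)
T(L, S) = 4 (T(L, S) = -12 + 16 = 4)
R(U, k) = 125 - 19*U (R(U, k) = -19*U + 125 = 125 - 19*U)
(-42186 + R(6, -208))/(T(137, 58) + o(115)) = (-42186 + (125 - 19*6))/(4 - 17) = (-42186 + (125 - 114))/(-13) = (-42186 + 11)*(-1/13) = -42175*(-1/13) = 42175/13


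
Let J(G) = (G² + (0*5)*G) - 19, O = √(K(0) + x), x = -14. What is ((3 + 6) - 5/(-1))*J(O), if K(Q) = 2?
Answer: -434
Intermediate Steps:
O = 2*I*√3 (O = √(2 - 14) = √(-12) = 2*I*√3 ≈ 3.4641*I)
J(G) = -19 + G² (J(G) = (G² + 0*G) - 19 = (G² + 0) - 19 = G² - 19 = -19 + G²)
((3 + 6) - 5/(-1))*J(O) = ((3 + 6) - 5/(-1))*(-19 + (2*I*√3)²) = (9 - 5*(-1))*(-19 - 12) = (9 + 5)*(-31) = 14*(-31) = -434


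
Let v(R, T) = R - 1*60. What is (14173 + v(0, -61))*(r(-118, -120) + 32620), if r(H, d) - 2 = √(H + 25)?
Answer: 460394286 + 14113*I*√93 ≈ 4.6039e+8 + 1.361e+5*I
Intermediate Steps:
v(R, T) = -60 + R (v(R, T) = R - 60 = -60 + R)
r(H, d) = 2 + √(25 + H) (r(H, d) = 2 + √(H + 25) = 2 + √(25 + H))
(14173 + v(0, -61))*(r(-118, -120) + 32620) = (14173 + (-60 + 0))*((2 + √(25 - 118)) + 32620) = (14173 - 60)*((2 + √(-93)) + 32620) = 14113*((2 + I*√93) + 32620) = 14113*(32622 + I*√93) = 460394286 + 14113*I*√93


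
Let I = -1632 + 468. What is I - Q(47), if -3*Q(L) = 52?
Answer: -3440/3 ≈ -1146.7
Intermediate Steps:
Q(L) = -52/3 (Q(L) = -⅓*52 = -52/3)
I = -1164
I - Q(47) = -1164 - 1*(-52/3) = -1164 + 52/3 = -3440/3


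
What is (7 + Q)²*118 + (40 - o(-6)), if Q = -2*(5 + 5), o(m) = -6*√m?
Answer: 19982 + 6*I*√6 ≈ 19982.0 + 14.697*I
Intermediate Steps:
Q = -20 (Q = -2*10 = -20)
(7 + Q)²*118 + (40 - o(-6)) = (7 - 20)²*118 + (40 - (-6)*√(-6)) = (-13)²*118 + (40 - (-6)*I*√6) = 169*118 + (40 - (-6)*I*√6) = 19942 + (40 + 6*I*√6) = 19982 + 6*I*√6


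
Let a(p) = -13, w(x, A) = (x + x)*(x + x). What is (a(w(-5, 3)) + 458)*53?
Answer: 23585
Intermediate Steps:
w(x, A) = 4*x**2 (w(x, A) = (2*x)*(2*x) = 4*x**2)
(a(w(-5, 3)) + 458)*53 = (-13 + 458)*53 = 445*53 = 23585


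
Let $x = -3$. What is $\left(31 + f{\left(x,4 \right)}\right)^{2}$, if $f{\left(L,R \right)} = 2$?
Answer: $1089$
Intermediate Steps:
$\left(31 + f{\left(x,4 \right)}\right)^{2} = \left(31 + 2\right)^{2} = 33^{2} = 1089$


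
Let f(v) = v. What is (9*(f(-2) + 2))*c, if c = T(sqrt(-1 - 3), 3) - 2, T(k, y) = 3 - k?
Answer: 0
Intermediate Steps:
c = 1 - 2*I (c = (3 - sqrt(-1 - 3)) - 2 = (3 - sqrt(-4)) - 2 = (3 - 2*I) - 2 = 1 - 2*I ≈ 1.0 - 2.0*I)
(9*(f(-2) + 2))*c = (9*(-2 + 2))*(1 - 2*I) = (9*0)*(1 - 2*I) = 0*(1 - 2*I) = 0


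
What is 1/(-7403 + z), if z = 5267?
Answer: -1/2136 ≈ -0.00046816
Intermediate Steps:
1/(-7403 + z) = 1/(-7403 + 5267) = 1/(-2136) = -1/2136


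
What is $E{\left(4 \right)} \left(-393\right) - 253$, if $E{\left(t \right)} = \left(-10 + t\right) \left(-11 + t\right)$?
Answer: $-16759$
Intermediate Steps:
$E{\left(t \right)} = \left(-11 + t\right) \left(-10 + t\right)$
$E{\left(4 \right)} \left(-393\right) - 253 = \left(110 + 4^{2} - 84\right) \left(-393\right) - 253 = \left(110 + 16 - 84\right) \left(-393\right) - 253 = 42 \left(-393\right) - 253 = -16506 - 253 = -16759$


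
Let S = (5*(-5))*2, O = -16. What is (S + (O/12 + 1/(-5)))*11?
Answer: -8503/15 ≈ -566.87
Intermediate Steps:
S = -50 (S = -25*2 = -50)
(S + (O/12 + 1/(-5)))*11 = (-50 + (-16/12 + 1/(-5)))*11 = (-50 + (-16*1/12 + 1*(-⅕)))*11 = (-50 + (-4/3 - ⅕))*11 = (-50 - 23/15)*11 = -773/15*11 = -8503/15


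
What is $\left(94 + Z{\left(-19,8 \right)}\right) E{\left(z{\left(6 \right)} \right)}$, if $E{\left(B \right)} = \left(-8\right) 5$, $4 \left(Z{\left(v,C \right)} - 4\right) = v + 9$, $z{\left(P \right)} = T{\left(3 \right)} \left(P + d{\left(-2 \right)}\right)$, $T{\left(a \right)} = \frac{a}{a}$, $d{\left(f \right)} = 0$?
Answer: $-3820$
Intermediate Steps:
$T{\left(a \right)} = 1$
$z{\left(P \right)} = P$ ($z{\left(P \right)} = 1 \left(P + 0\right) = 1 P = P$)
$Z{\left(v,C \right)} = \frac{25}{4} + \frac{v}{4}$ ($Z{\left(v,C \right)} = 4 + \frac{v + 9}{4} = 4 + \frac{9 + v}{4} = 4 + \left(\frac{9}{4} + \frac{v}{4}\right) = \frac{25}{4} + \frac{v}{4}$)
$E{\left(B \right)} = -40$
$\left(94 + Z{\left(-19,8 \right)}\right) E{\left(z{\left(6 \right)} \right)} = \left(94 + \left(\frac{25}{4} + \frac{1}{4} \left(-19\right)\right)\right) \left(-40\right) = \left(94 + \left(\frac{25}{4} - \frac{19}{4}\right)\right) \left(-40\right) = \left(94 + \frac{3}{2}\right) \left(-40\right) = \frac{191}{2} \left(-40\right) = -3820$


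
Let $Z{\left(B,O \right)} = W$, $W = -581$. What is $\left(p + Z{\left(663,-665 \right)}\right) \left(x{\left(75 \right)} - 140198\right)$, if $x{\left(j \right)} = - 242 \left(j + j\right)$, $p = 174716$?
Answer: $-30734479230$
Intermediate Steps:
$x{\left(j \right)} = - 484 j$ ($x{\left(j \right)} = - 242 \cdot 2 j = - 484 j$)
$Z{\left(B,O \right)} = -581$
$\left(p + Z{\left(663,-665 \right)}\right) \left(x{\left(75 \right)} - 140198\right) = \left(174716 - 581\right) \left(\left(-484\right) 75 - 140198\right) = 174135 \left(-36300 - 140198\right) = 174135 \left(-176498\right) = -30734479230$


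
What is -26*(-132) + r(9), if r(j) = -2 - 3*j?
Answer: 3403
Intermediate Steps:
-26*(-132) + r(9) = -26*(-132) + (-2 - 3*9) = 3432 + (-2 - 27) = 3432 - 29 = 3403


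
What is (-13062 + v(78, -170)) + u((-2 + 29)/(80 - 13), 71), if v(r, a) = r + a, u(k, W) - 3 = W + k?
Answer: -876333/67 ≈ -13080.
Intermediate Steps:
u(k, W) = 3 + W + k (u(k, W) = 3 + (W + k) = 3 + W + k)
v(r, a) = a + r
(-13062 + v(78, -170)) + u((-2 + 29)/(80 - 13), 71) = (-13062 + (-170 + 78)) + (3 + 71 + (-2 + 29)/(80 - 13)) = (-13062 - 92) + (3 + 71 + 27/67) = -13154 + (3 + 71 + 27*(1/67)) = -13154 + (3 + 71 + 27/67) = -13154 + 4985/67 = -876333/67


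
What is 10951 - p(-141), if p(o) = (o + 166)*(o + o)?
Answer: 18001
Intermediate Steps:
p(o) = 2*o*(166 + o) (p(o) = (166 + o)*(2*o) = 2*o*(166 + o))
10951 - p(-141) = 10951 - 2*(-141)*(166 - 141) = 10951 - 2*(-141)*25 = 10951 - 1*(-7050) = 10951 + 7050 = 18001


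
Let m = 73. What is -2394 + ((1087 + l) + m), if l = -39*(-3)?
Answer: -1117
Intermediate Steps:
l = 117
-2394 + ((1087 + l) + m) = -2394 + ((1087 + 117) + 73) = -2394 + (1204 + 73) = -2394 + 1277 = -1117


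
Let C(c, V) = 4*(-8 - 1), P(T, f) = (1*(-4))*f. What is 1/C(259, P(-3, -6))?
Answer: -1/36 ≈ -0.027778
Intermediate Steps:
P(T, f) = -4*f
C(c, V) = -36 (C(c, V) = 4*(-9) = -36)
1/C(259, P(-3, -6)) = 1/(-36) = -1/36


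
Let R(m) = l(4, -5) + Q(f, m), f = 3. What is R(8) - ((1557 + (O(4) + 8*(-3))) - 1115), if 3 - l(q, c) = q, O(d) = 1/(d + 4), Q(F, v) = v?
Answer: -3289/8 ≈ -411.13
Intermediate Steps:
O(d) = 1/(4 + d)
l(q, c) = 3 - q
R(m) = -1 + m (R(m) = (3 - 1*4) + m = (3 - 4) + m = -1 + m)
R(8) - ((1557 + (O(4) + 8*(-3))) - 1115) = (-1 + 8) - ((1557 + (1/(4 + 4) + 8*(-3))) - 1115) = 7 - ((1557 + (1/8 - 24)) - 1115) = 7 - ((1557 + (⅛ - 24)) - 1115) = 7 - ((1557 - 191/8) - 1115) = 7 - (12265/8 - 1115) = 7 - 1*3345/8 = 7 - 3345/8 = -3289/8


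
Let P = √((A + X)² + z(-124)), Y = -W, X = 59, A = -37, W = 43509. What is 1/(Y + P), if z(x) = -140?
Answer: -43509/1893032737 - 2*√86/1893032737 ≈ -2.2994e-5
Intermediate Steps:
Y = -43509 (Y = -1*43509 = -43509)
P = 2*√86 (P = √((-37 + 59)² - 140) = √(22² - 140) = √(484 - 140) = √344 = 2*√86 ≈ 18.547)
1/(Y + P) = 1/(-43509 + 2*√86)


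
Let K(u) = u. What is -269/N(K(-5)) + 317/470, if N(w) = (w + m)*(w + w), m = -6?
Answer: -4578/2585 ≈ -1.7710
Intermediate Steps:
N(w) = 2*w*(-6 + w) (N(w) = (w - 6)*(w + w) = (-6 + w)*(2*w) = 2*w*(-6 + w))
-269/N(K(-5)) + 317/470 = -269*(-1/(10*(-6 - 5))) + 317/470 = -269/(2*(-5)*(-11)) + 317*(1/470) = -269/110 + 317/470 = -4578/2585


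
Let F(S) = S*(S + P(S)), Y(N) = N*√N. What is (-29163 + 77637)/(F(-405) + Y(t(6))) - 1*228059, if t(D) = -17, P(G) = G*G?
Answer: (-3877003*√17 + 15112580548374*I)/(-66266100*I + 17*√17) ≈ -2.2806e+5 + 9.3132e-10*I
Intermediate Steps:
P(G) = G²
Y(N) = N^(3/2)
F(S) = S*(S + S²)
(-29163 + 77637)/(F(-405) + Y(t(6))) - 1*228059 = (-29163 + 77637)/((-405)²*(1 - 405) + (-17)^(3/2)) - 1*228059 = 48474/(164025*(-404) - 17*I*√17) - 228059 = 48474/(-66266100 - 17*I*√17) - 228059 = -228059 + 48474/(-66266100 - 17*I*√17)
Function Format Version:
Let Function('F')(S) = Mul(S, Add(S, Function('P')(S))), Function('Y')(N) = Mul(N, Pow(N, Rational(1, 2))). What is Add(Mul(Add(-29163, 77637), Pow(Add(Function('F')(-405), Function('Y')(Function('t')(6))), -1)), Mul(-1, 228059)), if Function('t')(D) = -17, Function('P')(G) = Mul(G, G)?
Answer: Mul(Pow(Add(Mul(-66266100, I), Mul(17, Pow(17, Rational(1, 2)))), -1), Add(Mul(-3877003, Pow(17, Rational(1, 2))), Mul(15112580548374, I))) ≈ Add(-2.2806e+5, Mul(9.3132e-10, I))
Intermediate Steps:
Function('P')(G) = Pow(G, 2)
Function('Y')(N) = Pow(N, Rational(3, 2))
Function('F')(S) = Mul(S, Add(S, Pow(S, 2)))
Add(Mul(Add(-29163, 77637), Pow(Add(Function('F')(-405), Function('Y')(Function('t')(6))), -1)), Mul(-1, 228059)) = Add(Mul(Add(-29163, 77637), Pow(Add(Mul(Pow(-405, 2), Add(1, -405)), Pow(-17, Rational(3, 2))), -1)), Mul(-1, 228059)) = Add(Mul(48474, Pow(Add(Mul(164025, -404), Mul(-17, I, Pow(17, Rational(1, 2)))), -1)), -228059) = Add(Mul(48474, Pow(Add(-66266100, Mul(-17, I, Pow(17, Rational(1, 2)))), -1)), -228059) = Add(-228059, Mul(48474, Pow(Add(-66266100, Mul(-17, I, Pow(17, Rational(1, 2)))), -1)))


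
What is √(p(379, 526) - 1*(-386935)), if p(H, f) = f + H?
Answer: 16*√1515 ≈ 622.77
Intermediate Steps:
p(H, f) = H + f
√(p(379, 526) - 1*(-386935)) = √((379 + 526) - 1*(-386935)) = √(905 + 386935) = √387840 = 16*√1515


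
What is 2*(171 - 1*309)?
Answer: -276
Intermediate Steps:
2*(171 - 1*309) = 2*(171 - 309) = 2*(-138) = -276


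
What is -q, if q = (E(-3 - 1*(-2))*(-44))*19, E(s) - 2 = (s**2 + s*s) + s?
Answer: 2508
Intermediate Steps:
E(s) = 2 + s + 2*s**2 (E(s) = 2 + ((s**2 + s*s) + s) = 2 + ((s**2 + s**2) + s) = 2 + (2*s**2 + s) = 2 + (s + 2*s**2) = 2 + s + 2*s**2)
q = -2508 (q = ((2 + (-3 - 1*(-2)) + 2*(-3 - 1*(-2))**2)*(-44))*19 = ((2 + (-3 + 2) + 2*(-3 + 2)**2)*(-44))*19 = ((2 - 1 + 2*(-1)**2)*(-44))*19 = ((2 - 1 + 2*1)*(-44))*19 = ((2 - 1 + 2)*(-44))*19 = (3*(-44))*19 = -132*19 = -2508)
-q = -1*(-2508) = 2508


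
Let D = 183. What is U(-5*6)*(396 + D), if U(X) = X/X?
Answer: 579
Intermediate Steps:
U(X) = 1
U(-5*6)*(396 + D) = 1*(396 + 183) = 1*579 = 579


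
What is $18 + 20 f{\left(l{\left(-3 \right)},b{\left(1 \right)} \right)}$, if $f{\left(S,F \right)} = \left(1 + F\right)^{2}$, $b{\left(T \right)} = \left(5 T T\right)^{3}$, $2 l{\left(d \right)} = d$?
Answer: $317538$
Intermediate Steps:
$l{\left(d \right)} = \frac{d}{2}$
$b{\left(T \right)} = 125 T^{6}$ ($b{\left(T \right)} = \left(5 T^{2}\right)^{3} = 125 T^{6}$)
$18 + 20 f{\left(l{\left(-3 \right)},b{\left(1 \right)} \right)} = 18 + 20 \left(1 + 125 \cdot 1^{6}\right)^{2} = 18 + 20 \left(1 + 125 \cdot 1\right)^{2} = 18 + 20 \left(1 + 125\right)^{2} = 18 + 20 \cdot 126^{2} = 18 + 20 \cdot 15876 = 18 + 317520 = 317538$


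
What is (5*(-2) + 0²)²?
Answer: 100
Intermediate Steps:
(5*(-2) + 0²)² = (-10 + 0)² = (-10)² = 100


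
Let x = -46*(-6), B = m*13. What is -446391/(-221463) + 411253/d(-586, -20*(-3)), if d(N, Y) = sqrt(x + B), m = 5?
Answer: 4509/2237 + 411253*sqrt(341)/341 ≈ 22273.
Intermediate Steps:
B = 65 (B = 5*13 = 65)
x = 276
d(N, Y) = sqrt(341) (d(N, Y) = sqrt(276 + 65) = sqrt(341))
-446391/(-221463) + 411253/d(-586, -20*(-3)) = -446391/(-221463) + 411253/(sqrt(341)) = -446391*(-1/221463) + 411253*(sqrt(341)/341) = 4509/2237 + 411253*sqrt(341)/341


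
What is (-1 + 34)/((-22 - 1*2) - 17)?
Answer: -33/41 ≈ -0.80488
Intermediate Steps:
(-1 + 34)/((-22 - 1*2) - 17) = 33/((-22 - 2) - 17) = 33/(-24 - 17) = 33/(-41) = 33*(-1/41) = -33/41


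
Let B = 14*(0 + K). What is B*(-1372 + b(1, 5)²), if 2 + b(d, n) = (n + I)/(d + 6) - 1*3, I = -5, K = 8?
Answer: -150864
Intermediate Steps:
B = 112 (B = 14*(0 + 8) = 14*8 = 112)
b(d, n) = -5 + (-5 + n)/(6 + d) (b(d, n) = -2 + ((n - 5)/(d + 6) - 1*3) = -2 + ((-5 + n)/(6 + d) - 3) = -2 + (-3 + (-5 + n)/(6 + d)) = -5 + (-5 + n)/(6 + d))
B*(-1372 + b(1, 5)²) = 112*(-1372 + ((-35 + 5 - 5*1)/(6 + 1))²) = 112*(-1372 + ((-35 + 5 - 5)/7)²) = 112*(-1372 + ((⅐)*(-35))²) = 112*(-1372 + (-5)²) = 112*(-1372 + 25) = 112*(-1347) = -150864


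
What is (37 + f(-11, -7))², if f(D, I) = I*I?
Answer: 7396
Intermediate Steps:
f(D, I) = I²
(37 + f(-11, -7))² = (37 + (-7)²)² = (37 + 49)² = 86² = 7396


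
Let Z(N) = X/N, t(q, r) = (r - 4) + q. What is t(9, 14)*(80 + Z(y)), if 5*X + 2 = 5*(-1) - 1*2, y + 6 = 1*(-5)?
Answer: 83771/55 ≈ 1523.1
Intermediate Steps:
y = -11 (y = -6 + 1*(-5) = -6 - 5 = -11)
X = -9/5 (X = -⅖ + (5*(-1) - 1*2)/5 = -⅖ + (-5 - 2)/5 = -⅖ + (⅕)*(-7) = -⅖ - 7/5 = -9/5 ≈ -1.8000)
t(q, r) = -4 + q + r (t(q, r) = (-4 + r) + q = -4 + q + r)
Z(N) = -9/(5*N)
t(9, 14)*(80 + Z(y)) = (-4 + 9 + 14)*(80 - 9/5/(-11)) = 19*(80 - 9/5*(-1/11)) = 19*(80 + 9/55) = 19*(4409/55) = 83771/55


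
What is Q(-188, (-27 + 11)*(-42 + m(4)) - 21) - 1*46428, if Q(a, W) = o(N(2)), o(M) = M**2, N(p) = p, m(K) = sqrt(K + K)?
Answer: -46424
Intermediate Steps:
m(K) = sqrt(2)*sqrt(K) (m(K) = sqrt(2*K) = sqrt(2)*sqrt(K))
Q(a, W) = 4 (Q(a, W) = 2**2 = 4)
Q(-188, (-27 + 11)*(-42 + m(4)) - 21) - 1*46428 = 4 - 1*46428 = 4 - 46428 = -46424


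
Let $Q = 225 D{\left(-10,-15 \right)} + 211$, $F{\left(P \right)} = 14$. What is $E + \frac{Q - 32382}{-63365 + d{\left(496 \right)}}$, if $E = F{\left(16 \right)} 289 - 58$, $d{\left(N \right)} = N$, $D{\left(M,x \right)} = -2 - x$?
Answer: $\frac{250750818}{62869} \approx 3988.5$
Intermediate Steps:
$Q = 3136$ ($Q = 225 \left(-2 - -15\right) + 211 = 225 \left(-2 + 15\right) + 211 = 225 \cdot 13 + 211 = 2925 + 211 = 3136$)
$E = 3988$ ($E = 14 \cdot 289 - 58 = 4046 - 58 = 3988$)
$E + \frac{Q - 32382}{-63365 + d{\left(496 \right)}} = 3988 + \frac{3136 - 32382}{-63365 + 496} = 3988 - \frac{29246}{-62869} = 3988 - - \frac{29246}{62869} = 3988 + \frac{29246}{62869} = \frac{250750818}{62869}$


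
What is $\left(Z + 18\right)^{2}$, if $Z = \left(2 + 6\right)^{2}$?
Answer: $6724$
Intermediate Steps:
$Z = 64$ ($Z = 8^{2} = 64$)
$\left(Z + 18\right)^{2} = \left(64 + 18\right)^{2} = 82^{2} = 6724$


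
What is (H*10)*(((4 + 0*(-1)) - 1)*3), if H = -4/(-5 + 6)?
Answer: -360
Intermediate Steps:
H = -4 (H = -4/1 = -4*1 = -4)
(H*10)*(((4 + 0*(-1)) - 1)*3) = (-4*10)*(((4 + 0*(-1)) - 1)*3) = -40*((4 + 0) - 1)*3 = -40*(4 - 1)*3 = -120*3 = -40*9 = -360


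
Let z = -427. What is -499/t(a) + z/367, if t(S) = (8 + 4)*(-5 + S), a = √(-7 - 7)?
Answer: 715829/171756 + 499*I*√14/468 ≈ 4.1677 + 3.9895*I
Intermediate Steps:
a = I*√14 (a = √(-14) = I*√14 ≈ 3.7417*I)
t(S) = -60 + 12*S (t(S) = 12*(-5 + S) = -60 + 12*S)
-499/t(a) + z/367 = -499/(-60 + 12*(I*√14)) - 427/367 = -499/(-60 + 12*I*√14) - 427*1/367 = -499/(-60 + 12*I*√14) - 427/367 = -427/367 - 499/(-60 + 12*I*√14)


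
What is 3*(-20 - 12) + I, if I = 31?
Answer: -65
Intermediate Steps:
3*(-20 - 12) + I = 3*(-20 - 12) + 31 = 3*(-32) + 31 = -96 + 31 = -65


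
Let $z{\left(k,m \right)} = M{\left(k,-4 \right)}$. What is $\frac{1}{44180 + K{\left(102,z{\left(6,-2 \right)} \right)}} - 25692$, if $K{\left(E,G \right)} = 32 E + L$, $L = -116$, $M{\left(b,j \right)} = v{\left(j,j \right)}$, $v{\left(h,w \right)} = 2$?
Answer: $- \frac{1215950975}{47328} \approx -25692.0$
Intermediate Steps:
$M{\left(b,j \right)} = 2$
$z{\left(k,m \right)} = 2$
$K{\left(E,G \right)} = -116 + 32 E$ ($K{\left(E,G \right)} = 32 E - 116 = -116 + 32 E$)
$\frac{1}{44180 + K{\left(102,z{\left(6,-2 \right)} \right)}} - 25692 = \frac{1}{44180 + \left(-116 + 32 \cdot 102\right)} - 25692 = \frac{1}{44180 + \left(-116 + 3264\right)} - 25692 = \frac{1}{44180 + 3148} - 25692 = \frac{1}{47328} - 25692 = - \frac{1215950975}{47328}$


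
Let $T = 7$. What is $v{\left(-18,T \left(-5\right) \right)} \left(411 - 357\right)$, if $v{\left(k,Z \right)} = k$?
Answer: $-972$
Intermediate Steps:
$v{\left(-18,T \left(-5\right) \right)} \left(411 - 357\right) = - 18 \left(411 - 357\right) = \left(-18\right) 54 = -972$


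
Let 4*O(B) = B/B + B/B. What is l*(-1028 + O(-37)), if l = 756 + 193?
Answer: -1950195/2 ≈ -9.7510e+5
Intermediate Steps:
l = 949
O(B) = ½ (O(B) = (B/B + B/B)/4 = (1 + 1)/4 = (¼)*2 = ½)
l*(-1028 + O(-37)) = 949*(-1028 + ½) = 949*(-2055/2) = -1950195/2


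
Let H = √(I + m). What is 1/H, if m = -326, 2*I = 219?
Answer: -I*√866/433 ≈ -0.067963*I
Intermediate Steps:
I = 219/2 (I = (½)*219 = 219/2 ≈ 109.50)
H = I*√866/2 (H = √(219/2 - 326) = √(-433/2) = I*√866/2 ≈ 14.714*I)
1/H = 1/(I*√866/2) = -I*√866/433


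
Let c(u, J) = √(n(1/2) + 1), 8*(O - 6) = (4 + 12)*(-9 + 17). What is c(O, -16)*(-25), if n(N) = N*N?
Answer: -25*√5/2 ≈ -27.951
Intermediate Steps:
O = 22 (O = 6 + ((4 + 12)*(-9 + 17))/8 = 6 + (16*8)/8 = 6 + (⅛)*128 = 6 + 16 = 22)
n(N) = N²
c(u, J) = √5/2 (c(u, J) = √((1/2)² + 1) = √((½)² + 1) = √(¼ + 1) = √(5/4) = √5/2)
c(O, -16)*(-25) = (√5/2)*(-25) = -25*√5/2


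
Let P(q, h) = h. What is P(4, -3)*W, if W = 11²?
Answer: -363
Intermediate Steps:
W = 121
P(4, -3)*W = -3*121 = -363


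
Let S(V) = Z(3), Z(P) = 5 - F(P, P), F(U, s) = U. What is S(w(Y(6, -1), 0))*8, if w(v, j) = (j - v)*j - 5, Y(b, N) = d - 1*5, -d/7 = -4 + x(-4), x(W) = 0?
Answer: 16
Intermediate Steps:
d = 28 (d = -7*(-4 + 0) = -7*(-4) = 28)
Y(b, N) = 23 (Y(b, N) = 28 - 1*5 = 28 - 5 = 23)
w(v, j) = -5 + j*(j - v) (w(v, j) = j*(j - v) - 5 = -5 + j*(j - v))
Z(P) = 5 - P
S(V) = 2 (S(V) = 5 - 1*3 = 5 - 3 = 2)
S(w(Y(6, -1), 0))*8 = 2*8 = 16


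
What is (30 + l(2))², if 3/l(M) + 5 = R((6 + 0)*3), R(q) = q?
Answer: 154449/169 ≈ 913.90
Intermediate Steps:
l(M) = 3/13 (l(M) = 3/(-5 + (6 + 0)*3) = 3/(-5 + 6*3) = 3/(-5 + 18) = 3/13)
(30 + l(2))² = (30 + 3/13)² = (393/13)² = 154449/169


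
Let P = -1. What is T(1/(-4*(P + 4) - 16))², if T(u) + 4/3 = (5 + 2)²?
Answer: 20449/9 ≈ 2272.1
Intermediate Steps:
T(u) = 143/3 (T(u) = -4/3 + (5 + 2)² = -4/3 + 7² = -4/3 + 49 = 143/3)
T(1/(-4*(P + 4) - 16))² = (143/3)² = 20449/9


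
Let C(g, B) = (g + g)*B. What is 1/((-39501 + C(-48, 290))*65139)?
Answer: -1/4386525399 ≈ -2.2797e-10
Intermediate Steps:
C(g, B) = 2*B*g (C(g, B) = (2*g)*B = 2*B*g)
1/((-39501 + C(-48, 290))*65139) = 1/(-39501 + 2*290*(-48)*65139) = (1/65139)/(-39501 - 27840) = (1/65139)/(-67341) = -1/67341*1/65139 = -1/4386525399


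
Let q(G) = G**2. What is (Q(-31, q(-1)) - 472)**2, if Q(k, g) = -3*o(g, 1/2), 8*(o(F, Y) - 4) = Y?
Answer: 60016009/256 ≈ 2.3444e+5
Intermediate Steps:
o(F, Y) = 4 + Y/8
Q(k, g) = -195/16 (Q(k, g) = -3*(4 + (1/8)/2) = -3*(4 + (1/8)*(1/2)) = -3*(4 + 1/16) = -3*65/16 = -195/16)
(Q(-31, q(-1)) - 472)**2 = (-195/16 - 472)**2 = (-7747/16)**2 = 60016009/256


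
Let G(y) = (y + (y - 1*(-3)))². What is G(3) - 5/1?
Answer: 76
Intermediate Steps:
G(y) = (3 + 2*y)² (G(y) = (y + (y + 3))² = (y + (3 + y))² = (3 + 2*y)²)
G(3) - 5/1 = (3 + 2*3)² - 5/1 = (3 + 6)² - 5*1 = 9² - 5 = 81 - 5 = 76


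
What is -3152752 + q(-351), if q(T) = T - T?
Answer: -3152752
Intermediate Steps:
q(T) = 0
-3152752 + q(-351) = -3152752 + 0 = -3152752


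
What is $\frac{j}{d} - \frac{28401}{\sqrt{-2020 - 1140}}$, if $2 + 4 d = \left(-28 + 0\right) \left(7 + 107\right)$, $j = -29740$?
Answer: $\frac{59480}{1597} + \frac{28401 i \sqrt{790}}{1580} \approx 37.245 + 505.23 i$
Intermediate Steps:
$d = - \frac{1597}{2}$ ($d = - \frac{1}{2} + \frac{\left(-28 + 0\right) \left(7 + 107\right)}{4} = - \frac{1}{2} + \frac{\left(-28\right) 114}{4} = - \frac{1}{2} + \frac{1}{4} \left(-3192\right) = - \frac{1}{2} - 798 = - \frac{1597}{2} \approx -798.5$)
$\frac{j}{d} - \frac{28401}{\sqrt{-2020 - 1140}} = - \frac{29740}{- \frac{1597}{2}} - \frac{28401}{\sqrt{-2020 - 1140}} = \left(-29740\right) \left(- \frac{2}{1597}\right) - \frac{28401}{\sqrt{-3160}} = \frac{59480}{1597} - \frac{28401}{2 i \sqrt{790}} = \frac{59480}{1597} - 28401 \left(- \frac{i \sqrt{790}}{1580}\right) = \frac{59480}{1597} + \frac{28401 i \sqrt{790}}{1580}$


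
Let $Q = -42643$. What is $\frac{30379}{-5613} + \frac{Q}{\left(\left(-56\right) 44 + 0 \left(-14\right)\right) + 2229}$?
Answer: $\frac{232216094}{1319055} \approx 176.05$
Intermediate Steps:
$\frac{30379}{-5613} + \frac{Q}{\left(\left(-56\right) 44 + 0 \left(-14\right)\right) + 2229} = \frac{30379}{-5613} - \frac{42643}{\left(\left(-56\right) 44 + 0 \left(-14\right)\right) + 2229} = 30379 \left(- \frac{1}{5613}\right) - \frac{42643}{\left(-2464 + 0\right) + 2229} = - \frac{30379}{5613} - \frac{42643}{-2464 + 2229} = - \frac{30379}{5613} - \frac{42643}{-235} = - \frac{30379}{5613} - - \frac{42643}{235} = - \frac{30379}{5613} + \frac{42643}{235} = \frac{232216094}{1319055}$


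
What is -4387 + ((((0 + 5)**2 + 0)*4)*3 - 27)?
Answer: -4114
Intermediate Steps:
-4387 + ((((0 + 5)**2 + 0)*4)*3 - 27) = -4387 + (((5**2 + 0)*4)*3 - 27) = -4387 + (((25 + 0)*4)*3 - 27) = -4387 + ((25*4)*3 - 27) = -4387 + (100*3 - 27) = -4387 + (300 - 27) = -4387 + 273 = -4114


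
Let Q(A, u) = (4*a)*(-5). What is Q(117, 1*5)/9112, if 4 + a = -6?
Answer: 25/1139 ≈ 0.021949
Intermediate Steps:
a = -10 (a = -4 - 6 = -10)
Q(A, u) = 200 (Q(A, u) = (4*(-10))*(-5) = -40*(-5) = 200)
Q(117, 1*5)/9112 = 200/9112 = 200*(1/9112) = 25/1139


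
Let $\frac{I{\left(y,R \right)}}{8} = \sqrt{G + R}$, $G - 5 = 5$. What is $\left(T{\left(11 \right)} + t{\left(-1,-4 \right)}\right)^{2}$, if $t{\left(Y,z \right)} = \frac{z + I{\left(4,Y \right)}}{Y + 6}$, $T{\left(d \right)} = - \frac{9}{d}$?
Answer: $\frac{1225}{121} \approx 10.124$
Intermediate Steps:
$G = 10$ ($G = 5 + 5 = 10$)
$I{\left(y,R \right)} = 8 \sqrt{10 + R}$
$t{\left(Y,z \right)} = \frac{z + 8 \sqrt{10 + Y}}{6 + Y}$ ($t{\left(Y,z \right)} = \frac{z + 8 \sqrt{10 + Y}}{Y + 6} = \frac{z + 8 \sqrt{10 + Y}}{6 + Y}$)
$\left(T{\left(11 \right)} + t{\left(-1,-4 \right)}\right)^{2} = \left(- \frac{9}{11} + \frac{-4 + 8 \sqrt{10 - 1}}{6 - 1}\right)^{2} = \left(\left(-9\right) \frac{1}{11} + \frac{-4 + 8 \sqrt{9}}{5}\right)^{2} = \left(- \frac{9}{11} + \frac{-4 + 8 \cdot 3}{5}\right)^{2} = \left(- \frac{9}{11} + \frac{-4 + 24}{5}\right)^{2} = \left(- \frac{9}{11} + \frac{1}{5} \cdot 20\right)^{2} = \left(- \frac{9}{11} + 4\right)^{2} = \left(\frac{35}{11}\right)^{2} = \frac{1225}{121}$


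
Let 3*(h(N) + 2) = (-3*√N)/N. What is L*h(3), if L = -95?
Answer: 190 + 95*√3/3 ≈ 244.85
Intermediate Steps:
h(N) = -2 - 1/√N (h(N) = -2 + ((-3*√N)/N)/3 = -2 + (-3/√N)/3 = -2 - 1/√N)
L*h(3) = -95*(-2 - 1/√3) = -95*(-2 - √3/3) = 190 + 95*√3/3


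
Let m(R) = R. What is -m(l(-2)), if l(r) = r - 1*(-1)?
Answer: 1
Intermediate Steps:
l(r) = 1 + r (l(r) = r + 1 = 1 + r)
-m(l(-2)) = -(1 - 2) = -1*(-1) = 1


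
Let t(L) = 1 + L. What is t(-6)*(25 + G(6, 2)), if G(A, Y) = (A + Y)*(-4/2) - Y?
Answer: -35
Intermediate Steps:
G(A, Y) = -3*Y - 2*A (G(A, Y) = (A + Y)*(-4*1/2) - Y = (A + Y)*(-2) - Y = (-2*A - 2*Y) - Y = -3*Y - 2*A)
t(-6)*(25 + G(6, 2)) = (1 - 6)*(25 + (-3*2 - 2*6)) = -5*(25 + (-6 - 12)) = -5*(25 - 18) = -5*7 = -35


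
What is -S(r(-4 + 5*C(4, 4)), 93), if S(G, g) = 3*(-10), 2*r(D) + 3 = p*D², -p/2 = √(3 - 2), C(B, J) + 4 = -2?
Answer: 30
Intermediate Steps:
C(B, J) = -6 (C(B, J) = -4 - 2 = -6)
p = -2 (p = -2*√(3 - 2) = -2*√1 = -2*1 = -2)
r(D) = -3/2 - D² (r(D) = -3/2 + (-2*D²)/2 = -3/2 - D²)
S(G, g) = -30
-S(r(-4 + 5*C(4, 4)), 93) = -1*(-30) = 30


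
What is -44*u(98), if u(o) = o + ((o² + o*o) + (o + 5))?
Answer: -853996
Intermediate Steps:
u(o) = 5 + 2*o + 2*o² (u(o) = o + ((o² + o²) + (5 + o)) = o + (2*o² + (5 + o)) = o + (5 + o + 2*o²) = 5 + 2*o + 2*o²)
-44*u(98) = -44*(5 + 2*98 + 2*98²) = -44*(5 + 196 + 2*9604) = -44*(5 + 196 + 19208) = -44*19409 = -853996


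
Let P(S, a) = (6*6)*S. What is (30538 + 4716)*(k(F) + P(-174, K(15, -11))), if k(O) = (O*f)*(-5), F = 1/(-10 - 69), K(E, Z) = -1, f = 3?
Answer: -17445124614/79 ≈ -2.2082e+8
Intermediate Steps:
P(S, a) = 36*S
F = -1/79 (F = 1/(-79) = -1/79 ≈ -0.012658)
k(O) = -15*O (k(O) = (O*3)*(-5) = (3*O)*(-5) = -15*O)
(30538 + 4716)*(k(F) + P(-174, K(15, -11))) = (30538 + 4716)*(-15*(-1/79) + 36*(-174)) = 35254*(15/79 - 6264) = 35254*(-494841/79) = -17445124614/79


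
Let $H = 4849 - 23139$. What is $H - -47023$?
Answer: $28733$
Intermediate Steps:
$H = -18290$ ($H = 4849 - 23139 = -18290$)
$H - -47023 = -18290 - -47023 = -18290 + 47023 = 28733$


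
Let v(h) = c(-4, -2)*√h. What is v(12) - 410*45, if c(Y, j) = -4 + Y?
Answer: -18450 - 16*√3 ≈ -18478.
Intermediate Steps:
v(h) = -8*√h (v(h) = (-4 - 4)*√h = -8*√h)
v(12) - 410*45 = -16*√3 - 410*45 = -16*√3 - 18450 = -18450 - 16*√3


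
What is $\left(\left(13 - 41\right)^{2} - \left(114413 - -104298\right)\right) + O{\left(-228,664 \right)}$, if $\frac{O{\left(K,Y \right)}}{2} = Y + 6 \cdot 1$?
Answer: $-216587$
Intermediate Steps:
$O{\left(K,Y \right)} = 12 + 2 Y$ ($O{\left(K,Y \right)} = 2 \left(Y + 6 \cdot 1\right) = 2 \left(Y + 6\right) = 2 \left(6 + Y\right) = 12 + 2 Y$)
$\left(\left(13 - 41\right)^{2} - \left(114413 - -104298\right)\right) + O{\left(-228,664 \right)} = \left(\left(13 - 41\right)^{2} - \left(114413 - -104298\right)\right) + \left(12 + 2 \cdot 664\right) = \left(\left(-28\right)^{2} - \left(114413 + 104298\right)\right) + \left(12 + 1328\right) = \left(784 - 218711\right) + 1340 = -217927 + 1340 = -216587$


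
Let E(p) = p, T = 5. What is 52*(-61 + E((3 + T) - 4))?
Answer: -2964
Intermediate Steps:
52*(-61 + E((3 + T) - 4)) = 52*(-61 + ((3 + 5) - 4)) = 52*(-61 + (8 - 4)) = 52*(-61 + 4) = 52*(-57) = -2964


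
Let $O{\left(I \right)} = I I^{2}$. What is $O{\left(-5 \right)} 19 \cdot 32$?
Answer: $-76000$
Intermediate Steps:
$O{\left(I \right)} = I^{3}$
$O{\left(-5 \right)} 19 \cdot 32 = \left(-5\right)^{3} \cdot 19 \cdot 32 = \left(-125\right) 19 \cdot 32 = \left(-2375\right) 32 = -76000$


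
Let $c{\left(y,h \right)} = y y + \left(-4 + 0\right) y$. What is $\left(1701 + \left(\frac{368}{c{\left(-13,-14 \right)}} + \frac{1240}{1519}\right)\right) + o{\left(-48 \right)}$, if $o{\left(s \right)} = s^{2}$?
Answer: $\frac{43397017}{10829} \approx 4007.5$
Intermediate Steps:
$c{\left(y,h \right)} = y^{2} - 4 y$
$\left(1701 + \left(\frac{368}{c{\left(-13,-14 \right)}} + \frac{1240}{1519}\right)\right) + o{\left(-48 \right)} = \left(1701 + \left(\frac{368}{\left(-13\right) \left(-4 - 13\right)} + \frac{1240}{1519}\right)\right) + \left(-48\right)^{2} = \left(1701 + \left(\frac{368}{\left(-13\right) \left(-17\right)} + 1240 \cdot \frac{1}{1519}\right)\right) + 2304 = \left(1701 + \left(\frac{368}{221} + \frac{40}{49}\right)\right) + 2304 = \left(1701 + \frac{26872}{10829}\right) + 2304 = \frac{18447001}{10829} + 2304 = \frac{43397017}{10829}$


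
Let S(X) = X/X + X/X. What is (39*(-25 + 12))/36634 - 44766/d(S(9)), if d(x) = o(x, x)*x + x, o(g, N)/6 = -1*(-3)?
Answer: -63076035/53542 ≈ -1178.1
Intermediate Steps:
S(X) = 2 (S(X) = 1 + 1 = 2)
o(g, N) = 18 (o(g, N) = 6*(-1*(-3)) = 6*3 = 18)
d(x) = 19*x (d(x) = 18*x + x = 19*x)
(39*(-25 + 12))/36634 - 44766/d(S(9)) = (39*(-25 + 12))/36634 - 44766/(19*2) = (39*(-13))*(1/36634) - 44766/38 = -507*1/36634 - 44766*1/38 = -39/2818 - 22383/19 = -63076035/53542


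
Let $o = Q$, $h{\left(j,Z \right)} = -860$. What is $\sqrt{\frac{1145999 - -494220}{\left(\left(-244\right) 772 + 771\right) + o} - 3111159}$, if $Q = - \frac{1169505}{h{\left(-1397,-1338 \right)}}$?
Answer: $\frac{i \sqrt{3192366756686480678195}}{32032783} \approx 1763.8 i$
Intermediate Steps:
$Q = \frac{233901}{172}$ ($Q = - \frac{1169505}{-860} = \left(-1169505\right) \left(- \frac{1}{860}\right) = \frac{233901}{172} \approx 1359.9$)
$o = \frac{233901}{172} \approx 1359.9$
$\sqrt{\frac{1145999 - -494220}{\left(\left(-244\right) 772 + 771\right) + o} - 3111159} = \sqrt{\frac{1145999 - -494220}{\left(\left(-244\right) 772 + 771\right) + \frac{233901}{172}} - 3111159} = \sqrt{\frac{1145999 + 494220}{\left(-188368 + 771\right) + \frac{233901}{172}} - 3111159} = \sqrt{\frac{1640219}{-187597 + \frac{233901}{172}} - 3111159} = \sqrt{\frac{1640219}{- \frac{32032783}{172}} - 3111159} = \sqrt{1640219 \left(- \frac{172}{32032783}\right) - 3111159} = \sqrt{- \frac{282117668}{32032783} - 3111159} = \sqrt{- \frac{99659363243165}{32032783}} = \frac{i \sqrt{3192366756686480678195}}{32032783}$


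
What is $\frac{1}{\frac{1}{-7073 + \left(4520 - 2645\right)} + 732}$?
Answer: $\frac{5198}{3804935} \approx 0.0013661$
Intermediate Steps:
$\frac{1}{\frac{1}{-7073 + \left(4520 - 2645\right)} + 732} = \frac{1}{\frac{1}{-7073 + 1875} + 732} = \frac{1}{\frac{1}{-5198} + 732} = \frac{1}{- \frac{1}{5198} + 732} = \frac{1}{\frac{3804935}{5198}} = \frac{5198}{3804935}$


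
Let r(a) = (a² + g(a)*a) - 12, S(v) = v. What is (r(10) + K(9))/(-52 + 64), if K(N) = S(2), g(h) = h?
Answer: 95/6 ≈ 15.833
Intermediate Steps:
K(N) = 2
r(a) = -12 + 2*a² (r(a) = (a² + a*a) - 12 = (a² + a²) - 12 = 2*a² - 12 = -12 + 2*a²)
(r(10) + K(9))/(-52 + 64) = ((-12 + 2*10²) + 2)/(-52 + 64) = ((-12 + 2*100) + 2)/12 = ((-12 + 200) + 2)/12 = (188 + 2)/12 = (1/12)*190 = 95/6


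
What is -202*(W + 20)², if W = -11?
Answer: -16362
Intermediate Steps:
-202*(W + 20)² = -202*(-11 + 20)² = -202*9² = -202*81 = -16362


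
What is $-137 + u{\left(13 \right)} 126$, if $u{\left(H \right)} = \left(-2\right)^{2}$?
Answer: $367$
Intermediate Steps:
$u{\left(H \right)} = 4$
$-137 + u{\left(13 \right)} 126 = -137 + 4 \cdot 126 = -137 + 504 = 367$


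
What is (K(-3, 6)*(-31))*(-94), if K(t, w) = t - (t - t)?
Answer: -8742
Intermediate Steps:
K(t, w) = t (K(t, w) = t - 1*0 = t + 0 = t)
(K(-3, 6)*(-31))*(-94) = -3*(-31)*(-94) = 93*(-94) = -8742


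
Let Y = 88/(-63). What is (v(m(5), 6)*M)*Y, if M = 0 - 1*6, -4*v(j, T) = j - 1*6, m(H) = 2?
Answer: 176/21 ≈ 8.3810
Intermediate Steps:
v(j, T) = 3/2 - j/4 (v(j, T) = -(j - 1*6)/4 = -(j - 6)/4 = -(-6 + j)/4 = 3/2 - j/4)
M = -6 (M = 0 - 6 = -6)
Y = -88/63 (Y = 88*(-1/63) = -88/63 ≈ -1.3968)
(v(m(5), 6)*M)*Y = ((3/2 - ¼*2)*(-6))*(-88/63) = ((3/2 - ½)*(-6))*(-88/63) = (1*(-6))*(-88/63) = -6*(-88/63) = 176/21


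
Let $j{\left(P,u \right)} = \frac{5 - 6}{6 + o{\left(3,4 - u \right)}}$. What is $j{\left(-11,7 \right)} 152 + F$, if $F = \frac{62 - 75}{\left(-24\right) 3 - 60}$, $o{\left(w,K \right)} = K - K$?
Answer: $- \frac{3331}{132} \approx -25.235$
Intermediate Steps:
$o{\left(w,K \right)} = 0$
$F = \frac{13}{132}$ ($F = - \frac{13}{-72 - 60} = - \frac{13}{-132} = \left(-13\right) \left(- \frac{1}{132}\right) = \frac{13}{132} \approx 0.098485$)
$j{\left(P,u \right)} = - \frac{1}{6}$ ($j{\left(P,u \right)} = \frac{5 - 6}{6 + 0} = - \frac{1}{6}$)
$j{\left(-11,7 \right)} 152 + F = \left(- \frac{1}{6}\right) 152 + \frac{13}{132} = - \frac{76}{3} + \frac{13}{132} = - \frac{3331}{132}$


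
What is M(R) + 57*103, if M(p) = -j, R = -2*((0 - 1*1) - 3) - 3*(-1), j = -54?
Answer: 5925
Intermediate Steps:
R = 11 (R = -2*((0 - 1) - 3) + 3 = -2*(-1 - 3) + 3 = -2*(-4) + 3 = 8 + 3 = 11)
M(p) = 54 (M(p) = -1*(-54) = 54)
M(R) + 57*103 = 54 + 57*103 = 54 + 5871 = 5925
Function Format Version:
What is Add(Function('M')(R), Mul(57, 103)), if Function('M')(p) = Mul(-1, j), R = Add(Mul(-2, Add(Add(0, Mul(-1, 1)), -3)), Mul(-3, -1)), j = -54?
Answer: 5925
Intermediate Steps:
R = 11 (R = Add(Mul(-2, Add(Add(0, -1), -3)), 3) = Add(Mul(-2, Add(-1, -3)), 3) = Add(Mul(-2, -4), 3) = Add(8, 3) = 11)
Function('M')(p) = 54 (Function('M')(p) = Mul(-1, -54) = 54)
Add(Function('M')(R), Mul(57, 103)) = Add(54, Mul(57, 103)) = Add(54, 5871) = 5925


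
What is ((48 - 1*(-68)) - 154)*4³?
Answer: -2432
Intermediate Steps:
((48 - 1*(-68)) - 154)*4³ = ((48 + 68) - 154)*64 = (116 - 154)*64 = -38*64 = -2432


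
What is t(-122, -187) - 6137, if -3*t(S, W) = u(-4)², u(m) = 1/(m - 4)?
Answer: -1178305/192 ≈ -6137.0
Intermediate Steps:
u(m) = 1/(-4 + m)
t(S, W) = -1/192 (t(S, W) = -1/(3*(-4 - 4)²) = -(1/(-8))²/3 = -(-⅛)²/3 = -⅓*1/64 = -1/192)
t(-122, -187) - 6137 = -1/192 - 6137 = -1178305/192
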